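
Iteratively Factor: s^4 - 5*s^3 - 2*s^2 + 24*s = (s)*(s^3 - 5*s^2 - 2*s + 24) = s*(s - 3)*(s^2 - 2*s - 8) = s*(s - 3)*(s + 2)*(s - 4)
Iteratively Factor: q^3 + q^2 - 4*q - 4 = (q + 1)*(q^2 - 4) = (q - 2)*(q + 1)*(q + 2)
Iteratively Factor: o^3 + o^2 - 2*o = (o + 2)*(o^2 - o) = (o - 1)*(o + 2)*(o)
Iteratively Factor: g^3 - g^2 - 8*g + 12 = (g - 2)*(g^2 + g - 6) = (g - 2)^2*(g + 3)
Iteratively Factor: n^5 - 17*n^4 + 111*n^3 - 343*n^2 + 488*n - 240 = (n - 1)*(n^4 - 16*n^3 + 95*n^2 - 248*n + 240) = (n - 5)*(n - 1)*(n^3 - 11*n^2 + 40*n - 48) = (n - 5)*(n - 3)*(n - 1)*(n^2 - 8*n + 16) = (n - 5)*(n - 4)*(n - 3)*(n - 1)*(n - 4)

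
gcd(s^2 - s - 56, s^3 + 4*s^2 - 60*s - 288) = s - 8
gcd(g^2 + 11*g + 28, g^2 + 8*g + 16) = g + 4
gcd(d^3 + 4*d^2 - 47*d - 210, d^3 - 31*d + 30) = d + 6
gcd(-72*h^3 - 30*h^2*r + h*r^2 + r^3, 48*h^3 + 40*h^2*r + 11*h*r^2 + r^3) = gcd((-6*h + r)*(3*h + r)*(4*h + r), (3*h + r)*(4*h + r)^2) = 12*h^2 + 7*h*r + r^2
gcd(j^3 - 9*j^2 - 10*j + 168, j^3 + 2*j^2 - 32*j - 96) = j^2 - 2*j - 24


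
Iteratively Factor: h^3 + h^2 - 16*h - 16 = (h - 4)*(h^2 + 5*h + 4) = (h - 4)*(h + 4)*(h + 1)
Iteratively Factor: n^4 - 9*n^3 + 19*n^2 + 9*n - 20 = (n - 4)*(n^3 - 5*n^2 - n + 5) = (n - 4)*(n - 1)*(n^2 - 4*n - 5) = (n - 5)*(n - 4)*(n - 1)*(n + 1)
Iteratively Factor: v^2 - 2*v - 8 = (v + 2)*(v - 4)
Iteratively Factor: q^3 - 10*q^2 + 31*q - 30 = (q - 5)*(q^2 - 5*q + 6) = (q - 5)*(q - 2)*(q - 3)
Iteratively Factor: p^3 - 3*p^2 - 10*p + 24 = (p - 2)*(p^2 - p - 12) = (p - 4)*(p - 2)*(p + 3)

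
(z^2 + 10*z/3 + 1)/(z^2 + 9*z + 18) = (z + 1/3)/(z + 6)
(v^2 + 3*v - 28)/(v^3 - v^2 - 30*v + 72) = (v + 7)/(v^2 + 3*v - 18)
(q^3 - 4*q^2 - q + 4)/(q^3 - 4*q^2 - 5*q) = (q^2 - 5*q + 4)/(q*(q - 5))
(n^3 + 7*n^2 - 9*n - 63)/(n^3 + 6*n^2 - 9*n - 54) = (n + 7)/(n + 6)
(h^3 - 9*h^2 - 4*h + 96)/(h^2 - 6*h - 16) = (h^2 - h - 12)/(h + 2)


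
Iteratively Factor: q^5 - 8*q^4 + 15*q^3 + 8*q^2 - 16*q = (q - 4)*(q^4 - 4*q^3 - q^2 + 4*q) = (q - 4)*(q - 1)*(q^3 - 3*q^2 - 4*q) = (q - 4)*(q - 1)*(q + 1)*(q^2 - 4*q) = q*(q - 4)*(q - 1)*(q + 1)*(q - 4)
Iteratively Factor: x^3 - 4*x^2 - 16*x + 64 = (x - 4)*(x^2 - 16) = (x - 4)*(x + 4)*(x - 4)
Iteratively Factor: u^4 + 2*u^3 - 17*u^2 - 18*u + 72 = (u + 3)*(u^3 - u^2 - 14*u + 24) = (u - 2)*(u + 3)*(u^2 + u - 12) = (u - 3)*(u - 2)*(u + 3)*(u + 4)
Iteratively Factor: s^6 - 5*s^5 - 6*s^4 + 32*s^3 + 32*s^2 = (s + 2)*(s^5 - 7*s^4 + 8*s^3 + 16*s^2) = (s + 1)*(s + 2)*(s^4 - 8*s^3 + 16*s^2) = s*(s + 1)*(s + 2)*(s^3 - 8*s^2 + 16*s) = s*(s - 4)*(s + 1)*(s + 2)*(s^2 - 4*s) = s^2*(s - 4)*(s + 1)*(s + 2)*(s - 4)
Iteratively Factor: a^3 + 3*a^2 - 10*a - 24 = (a - 3)*(a^2 + 6*a + 8) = (a - 3)*(a + 4)*(a + 2)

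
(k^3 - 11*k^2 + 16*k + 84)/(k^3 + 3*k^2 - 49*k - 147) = (k^2 - 4*k - 12)/(k^2 + 10*k + 21)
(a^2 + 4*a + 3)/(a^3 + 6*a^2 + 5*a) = (a + 3)/(a*(a + 5))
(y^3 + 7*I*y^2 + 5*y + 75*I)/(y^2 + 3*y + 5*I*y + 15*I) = (y^2 + 2*I*y + 15)/(y + 3)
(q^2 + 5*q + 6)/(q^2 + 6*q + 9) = (q + 2)/(q + 3)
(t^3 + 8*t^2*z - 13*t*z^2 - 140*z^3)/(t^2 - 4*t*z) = t + 12*z + 35*z^2/t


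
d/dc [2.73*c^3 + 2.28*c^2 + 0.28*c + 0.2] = 8.19*c^2 + 4.56*c + 0.28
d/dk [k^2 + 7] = 2*k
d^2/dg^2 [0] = 0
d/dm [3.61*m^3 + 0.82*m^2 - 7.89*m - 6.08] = 10.83*m^2 + 1.64*m - 7.89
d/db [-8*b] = -8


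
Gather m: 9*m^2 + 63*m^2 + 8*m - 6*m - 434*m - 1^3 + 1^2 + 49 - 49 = 72*m^2 - 432*m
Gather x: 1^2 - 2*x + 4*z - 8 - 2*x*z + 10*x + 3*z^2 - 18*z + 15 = x*(8 - 2*z) + 3*z^2 - 14*z + 8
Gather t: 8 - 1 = 7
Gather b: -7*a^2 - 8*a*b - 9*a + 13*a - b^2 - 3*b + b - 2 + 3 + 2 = -7*a^2 + 4*a - b^2 + b*(-8*a - 2) + 3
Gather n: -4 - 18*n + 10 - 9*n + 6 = 12 - 27*n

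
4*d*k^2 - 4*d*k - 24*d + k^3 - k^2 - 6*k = (4*d + k)*(k - 3)*(k + 2)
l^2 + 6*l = l*(l + 6)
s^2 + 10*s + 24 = (s + 4)*(s + 6)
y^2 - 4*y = y*(y - 4)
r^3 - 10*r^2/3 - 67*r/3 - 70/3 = (r - 7)*(r + 5/3)*(r + 2)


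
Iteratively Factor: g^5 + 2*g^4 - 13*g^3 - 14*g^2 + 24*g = (g - 1)*(g^4 + 3*g^3 - 10*g^2 - 24*g) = (g - 1)*(g + 2)*(g^3 + g^2 - 12*g) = (g - 1)*(g + 2)*(g + 4)*(g^2 - 3*g) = g*(g - 1)*(g + 2)*(g + 4)*(g - 3)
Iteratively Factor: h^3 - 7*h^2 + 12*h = (h - 4)*(h^2 - 3*h) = (h - 4)*(h - 3)*(h)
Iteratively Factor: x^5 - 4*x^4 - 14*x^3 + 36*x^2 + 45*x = (x + 3)*(x^4 - 7*x^3 + 7*x^2 + 15*x) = (x - 3)*(x + 3)*(x^3 - 4*x^2 - 5*x) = (x - 5)*(x - 3)*(x + 3)*(x^2 + x) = (x - 5)*(x - 3)*(x + 1)*(x + 3)*(x)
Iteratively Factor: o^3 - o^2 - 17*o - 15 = (o + 1)*(o^2 - 2*o - 15) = (o - 5)*(o + 1)*(o + 3)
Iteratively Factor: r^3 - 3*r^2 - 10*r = (r - 5)*(r^2 + 2*r) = r*(r - 5)*(r + 2)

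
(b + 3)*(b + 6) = b^2 + 9*b + 18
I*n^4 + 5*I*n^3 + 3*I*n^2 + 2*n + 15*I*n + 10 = (n + 5)*(n - I)*(n + 2*I)*(I*n + 1)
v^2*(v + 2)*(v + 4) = v^4 + 6*v^3 + 8*v^2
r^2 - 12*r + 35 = (r - 7)*(r - 5)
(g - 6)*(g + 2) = g^2 - 4*g - 12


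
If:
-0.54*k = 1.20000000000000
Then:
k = -2.22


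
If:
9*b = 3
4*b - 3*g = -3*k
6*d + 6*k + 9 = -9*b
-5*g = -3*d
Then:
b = 1/3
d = -35/36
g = -7/12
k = -37/36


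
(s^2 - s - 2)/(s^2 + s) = (s - 2)/s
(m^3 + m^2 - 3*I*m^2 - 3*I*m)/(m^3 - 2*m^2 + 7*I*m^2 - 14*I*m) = (m^2 + m*(1 - 3*I) - 3*I)/(m^2 + m*(-2 + 7*I) - 14*I)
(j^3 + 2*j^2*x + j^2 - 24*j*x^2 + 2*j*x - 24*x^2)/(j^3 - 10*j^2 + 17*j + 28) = (j^2 + 2*j*x - 24*x^2)/(j^2 - 11*j + 28)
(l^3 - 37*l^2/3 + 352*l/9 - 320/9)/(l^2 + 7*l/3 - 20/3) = (3*l^2 - 32*l + 64)/(3*(l + 4))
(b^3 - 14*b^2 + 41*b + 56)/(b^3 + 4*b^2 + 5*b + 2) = (b^2 - 15*b + 56)/(b^2 + 3*b + 2)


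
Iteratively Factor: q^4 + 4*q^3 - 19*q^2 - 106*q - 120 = (q + 2)*(q^3 + 2*q^2 - 23*q - 60) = (q + 2)*(q + 3)*(q^2 - q - 20) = (q + 2)*(q + 3)*(q + 4)*(q - 5)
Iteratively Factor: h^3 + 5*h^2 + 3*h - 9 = (h - 1)*(h^2 + 6*h + 9) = (h - 1)*(h + 3)*(h + 3)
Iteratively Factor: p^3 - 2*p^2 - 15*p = (p)*(p^2 - 2*p - 15) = p*(p + 3)*(p - 5)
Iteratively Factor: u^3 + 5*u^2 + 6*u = (u + 2)*(u^2 + 3*u) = (u + 2)*(u + 3)*(u)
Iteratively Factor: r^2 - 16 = (r + 4)*(r - 4)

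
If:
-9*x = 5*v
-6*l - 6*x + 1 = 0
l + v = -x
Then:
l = 2/27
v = -1/6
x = 5/54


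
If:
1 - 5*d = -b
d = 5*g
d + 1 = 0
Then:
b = -6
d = -1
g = -1/5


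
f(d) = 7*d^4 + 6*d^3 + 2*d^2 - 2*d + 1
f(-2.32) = 144.27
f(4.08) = 2373.36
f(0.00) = 1.00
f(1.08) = 18.25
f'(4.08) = 2215.64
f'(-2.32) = -264.04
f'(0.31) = 1.80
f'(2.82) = 780.34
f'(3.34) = 1255.43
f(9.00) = 50446.00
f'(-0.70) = -5.58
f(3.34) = 1111.32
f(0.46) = 1.40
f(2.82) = 588.50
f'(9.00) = 21904.00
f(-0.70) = 3.00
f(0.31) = 0.82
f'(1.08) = 58.59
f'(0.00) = -2.00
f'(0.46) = 6.37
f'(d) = 28*d^3 + 18*d^2 + 4*d - 2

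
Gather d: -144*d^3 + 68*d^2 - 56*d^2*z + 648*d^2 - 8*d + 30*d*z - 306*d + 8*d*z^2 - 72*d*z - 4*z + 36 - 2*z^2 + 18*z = -144*d^3 + d^2*(716 - 56*z) + d*(8*z^2 - 42*z - 314) - 2*z^2 + 14*z + 36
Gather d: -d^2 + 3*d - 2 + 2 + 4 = -d^2 + 3*d + 4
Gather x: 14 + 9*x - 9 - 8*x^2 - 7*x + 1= -8*x^2 + 2*x + 6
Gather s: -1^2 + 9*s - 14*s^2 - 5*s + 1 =-14*s^2 + 4*s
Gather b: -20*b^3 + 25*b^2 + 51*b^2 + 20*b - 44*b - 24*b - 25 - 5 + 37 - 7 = -20*b^3 + 76*b^2 - 48*b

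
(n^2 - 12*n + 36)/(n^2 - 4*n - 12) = (n - 6)/(n + 2)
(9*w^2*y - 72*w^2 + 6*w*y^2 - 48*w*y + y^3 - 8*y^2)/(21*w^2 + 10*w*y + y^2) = (3*w*y - 24*w + y^2 - 8*y)/(7*w + y)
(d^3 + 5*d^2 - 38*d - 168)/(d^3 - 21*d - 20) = (d^2 + d - 42)/(d^2 - 4*d - 5)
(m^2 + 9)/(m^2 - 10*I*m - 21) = (m + 3*I)/(m - 7*I)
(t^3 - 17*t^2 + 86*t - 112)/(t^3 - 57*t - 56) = (t^2 - 9*t + 14)/(t^2 + 8*t + 7)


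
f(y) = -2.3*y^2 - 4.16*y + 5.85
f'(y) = -4.6*y - 4.16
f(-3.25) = -4.92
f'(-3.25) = 10.79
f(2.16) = -13.87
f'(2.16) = -14.10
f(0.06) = 5.59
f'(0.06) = -4.44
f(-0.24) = 6.72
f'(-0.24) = -3.06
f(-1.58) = 6.68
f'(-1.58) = 3.11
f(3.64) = -39.77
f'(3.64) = -20.90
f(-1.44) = 7.07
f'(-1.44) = 2.46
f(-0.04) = 6.01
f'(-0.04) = -3.98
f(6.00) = -101.91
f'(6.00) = -31.76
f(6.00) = -101.91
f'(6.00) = -31.76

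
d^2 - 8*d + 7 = (d - 7)*(d - 1)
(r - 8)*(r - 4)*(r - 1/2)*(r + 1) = r^4 - 23*r^3/2 + 51*r^2/2 + 22*r - 16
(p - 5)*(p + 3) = p^2 - 2*p - 15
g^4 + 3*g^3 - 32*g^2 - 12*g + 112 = (g - 4)*(g - 2)*(g + 2)*(g + 7)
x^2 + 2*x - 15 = (x - 3)*(x + 5)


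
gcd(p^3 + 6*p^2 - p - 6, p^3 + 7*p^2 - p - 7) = p^2 - 1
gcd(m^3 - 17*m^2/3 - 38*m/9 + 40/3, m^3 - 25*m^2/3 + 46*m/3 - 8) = m^2 - 22*m/3 + 8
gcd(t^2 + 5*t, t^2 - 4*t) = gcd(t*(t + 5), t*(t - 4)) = t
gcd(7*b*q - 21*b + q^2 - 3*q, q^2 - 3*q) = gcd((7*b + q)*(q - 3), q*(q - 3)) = q - 3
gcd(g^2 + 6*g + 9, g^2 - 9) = g + 3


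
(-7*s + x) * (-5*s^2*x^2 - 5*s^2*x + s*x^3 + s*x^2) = 35*s^3*x^2 + 35*s^3*x - 12*s^2*x^3 - 12*s^2*x^2 + s*x^4 + s*x^3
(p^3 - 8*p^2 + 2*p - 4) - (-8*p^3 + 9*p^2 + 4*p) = 9*p^3 - 17*p^2 - 2*p - 4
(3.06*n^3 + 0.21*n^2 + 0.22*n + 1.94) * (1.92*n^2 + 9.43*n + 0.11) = 5.8752*n^5 + 29.259*n^4 + 2.7393*n^3 + 5.8225*n^2 + 18.3184*n + 0.2134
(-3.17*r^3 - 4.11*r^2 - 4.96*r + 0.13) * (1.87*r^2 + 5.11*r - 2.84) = -5.9279*r^5 - 23.8844*r^4 - 21.2745*r^3 - 13.4301*r^2 + 14.7507*r - 0.3692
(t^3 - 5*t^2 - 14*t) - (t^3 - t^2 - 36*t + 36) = -4*t^2 + 22*t - 36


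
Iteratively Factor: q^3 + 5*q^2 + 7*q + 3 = (q + 1)*(q^2 + 4*q + 3) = (q + 1)^2*(q + 3)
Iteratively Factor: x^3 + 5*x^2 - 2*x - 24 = (x + 3)*(x^2 + 2*x - 8) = (x - 2)*(x + 3)*(x + 4)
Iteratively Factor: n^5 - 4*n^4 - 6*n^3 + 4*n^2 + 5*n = (n - 1)*(n^4 - 3*n^3 - 9*n^2 - 5*n) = (n - 1)*(n + 1)*(n^3 - 4*n^2 - 5*n) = n*(n - 1)*(n + 1)*(n^2 - 4*n - 5) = n*(n - 1)*(n + 1)^2*(n - 5)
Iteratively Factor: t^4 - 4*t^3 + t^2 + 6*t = (t - 2)*(t^3 - 2*t^2 - 3*t) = (t - 3)*(t - 2)*(t^2 + t) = (t - 3)*(t - 2)*(t + 1)*(t)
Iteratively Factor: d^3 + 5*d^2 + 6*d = (d)*(d^2 + 5*d + 6) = d*(d + 3)*(d + 2)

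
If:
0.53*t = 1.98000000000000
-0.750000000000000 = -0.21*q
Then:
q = 3.57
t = 3.74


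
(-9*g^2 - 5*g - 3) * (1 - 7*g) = 63*g^3 + 26*g^2 + 16*g - 3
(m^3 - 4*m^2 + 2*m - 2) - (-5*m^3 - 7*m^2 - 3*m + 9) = 6*m^3 + 3*m^2 + 5*m - 11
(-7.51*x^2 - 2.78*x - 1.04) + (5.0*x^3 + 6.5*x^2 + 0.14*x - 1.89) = 5.0*x^3 - 1.01*x^2 - 2.64*x - 2.93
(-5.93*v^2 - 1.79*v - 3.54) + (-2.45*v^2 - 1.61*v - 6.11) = -8.38*v^2 - 3.4*v - 9.65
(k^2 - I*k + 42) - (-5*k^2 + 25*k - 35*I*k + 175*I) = 6*k^2 - 25*k + 34*I*k + 42 - 175*I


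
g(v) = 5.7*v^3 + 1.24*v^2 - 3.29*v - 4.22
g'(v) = 17.1*v^2 + 2.48*v - 3.29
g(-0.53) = -2.98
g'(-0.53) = 0.20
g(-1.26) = -9.51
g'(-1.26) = 20.73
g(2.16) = 51.90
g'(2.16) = 81.85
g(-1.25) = -9.30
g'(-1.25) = 20.33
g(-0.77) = -3.55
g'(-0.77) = 4.94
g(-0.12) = -3.82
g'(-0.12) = -3.34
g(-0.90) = -4.41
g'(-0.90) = 8.33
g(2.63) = 99.40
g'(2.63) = 121.51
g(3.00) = 150.97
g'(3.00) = 158.05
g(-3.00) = -137.09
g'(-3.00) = 143.17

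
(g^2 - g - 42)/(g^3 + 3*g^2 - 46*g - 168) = 1/(g + 4)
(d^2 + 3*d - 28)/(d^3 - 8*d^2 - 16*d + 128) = (d + 7)/(d^2 - 4*d - 32)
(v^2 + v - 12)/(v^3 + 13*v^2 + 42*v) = (v^2 + v - 12)/(v*(v^2 + 13*v + 42))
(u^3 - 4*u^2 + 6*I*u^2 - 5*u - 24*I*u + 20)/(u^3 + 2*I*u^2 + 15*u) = (u^2 + u*(-4 + I) - 4*I)/(u*(u - 3*I))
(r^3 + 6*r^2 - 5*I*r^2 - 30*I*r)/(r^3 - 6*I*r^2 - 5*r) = (r + 6)/(r - I)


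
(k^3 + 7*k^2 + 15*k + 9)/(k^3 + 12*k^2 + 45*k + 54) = (k + 1)/(k + 6)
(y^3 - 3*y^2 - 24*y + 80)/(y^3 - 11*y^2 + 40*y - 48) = (y + 5)/(y - 3)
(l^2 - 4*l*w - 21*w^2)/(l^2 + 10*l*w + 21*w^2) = (l - 7*w)/(l + 7*w)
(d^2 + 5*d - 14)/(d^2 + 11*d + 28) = (d - 2)/(d + 4)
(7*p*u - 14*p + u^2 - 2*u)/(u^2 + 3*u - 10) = (7*p + u)/(u + 5)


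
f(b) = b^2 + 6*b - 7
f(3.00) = 20.00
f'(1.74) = 9.48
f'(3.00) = 12.00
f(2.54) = 14.69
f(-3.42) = -15.82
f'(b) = 2*b + 6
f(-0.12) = -7.71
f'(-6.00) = -6.00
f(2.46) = 13.81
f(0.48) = -3.89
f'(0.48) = 6.96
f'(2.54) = 11.08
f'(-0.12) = 5.76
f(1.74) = 6.47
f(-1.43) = -13.54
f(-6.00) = -7.00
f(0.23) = -5.57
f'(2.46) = 10.92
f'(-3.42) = -0.84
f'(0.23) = 6.46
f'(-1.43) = 3.14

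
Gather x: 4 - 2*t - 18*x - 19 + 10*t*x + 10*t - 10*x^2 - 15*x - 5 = 8*t - 10*x^2 + x*(10*t - 33) - 20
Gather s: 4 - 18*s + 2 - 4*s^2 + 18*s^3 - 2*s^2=18*s^3 - 6*s^2 - 18*s + 6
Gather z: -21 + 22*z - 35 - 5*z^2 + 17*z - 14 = -5*z^2 + 39*z - 70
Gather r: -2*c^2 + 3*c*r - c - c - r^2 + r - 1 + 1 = -2*c^2 - 2*c - r^2 + r*(3*c + 1)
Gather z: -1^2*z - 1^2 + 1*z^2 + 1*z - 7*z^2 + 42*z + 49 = -6*z^2 + 42*z + 48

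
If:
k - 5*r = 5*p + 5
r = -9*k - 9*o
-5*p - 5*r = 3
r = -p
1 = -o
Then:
No Solution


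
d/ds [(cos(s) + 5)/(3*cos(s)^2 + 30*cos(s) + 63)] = (cos(s)^2 + 10*cos(s) + 29)*sin(s)/(3*(cos(s)^2 + 10*cos(s) + 21)^2)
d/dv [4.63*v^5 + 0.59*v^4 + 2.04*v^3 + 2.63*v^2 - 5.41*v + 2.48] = 23.15*v^4 + 2.36*v^3 + 6.12*v^2 + 5.26*v - 5.41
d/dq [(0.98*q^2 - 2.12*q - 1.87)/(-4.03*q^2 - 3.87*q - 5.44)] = (-12.3362*q^2 - 25.7346*q + 4.2959)/(16.2409*q^4 + 31.1922*q^3 + 58.8233*q^2 + 42.1056*q + 29.5936)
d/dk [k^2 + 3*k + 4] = 2*k + 3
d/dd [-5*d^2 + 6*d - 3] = 6 - 10*d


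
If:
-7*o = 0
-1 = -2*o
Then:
No Solution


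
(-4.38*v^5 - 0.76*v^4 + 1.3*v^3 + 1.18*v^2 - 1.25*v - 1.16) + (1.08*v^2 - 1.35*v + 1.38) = -4.38*v^5 - 0.76*v^4 + 1.3*v^3 + 2.26*v^2 - 2.6*v + 0.22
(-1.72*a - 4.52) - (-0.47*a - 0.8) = -1.25*a - 3.72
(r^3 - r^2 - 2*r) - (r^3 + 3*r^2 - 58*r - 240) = -4*r^2 + 56*r + 240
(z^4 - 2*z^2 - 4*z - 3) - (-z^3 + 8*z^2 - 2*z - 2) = z^4 + z^3 - 10*z^2 - 2*z - 1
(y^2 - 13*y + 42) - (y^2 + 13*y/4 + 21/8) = 315/8 - 65*y/4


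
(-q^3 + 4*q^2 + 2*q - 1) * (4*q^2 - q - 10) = -4*q^5 + 17*q^4 + 14*q^3 - 46*q^2 - 19*q + 10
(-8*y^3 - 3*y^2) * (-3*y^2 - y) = 24*y^5 + 17*y^4 + 3*y^3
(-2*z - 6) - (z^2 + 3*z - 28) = -z^2 - 5*z + 22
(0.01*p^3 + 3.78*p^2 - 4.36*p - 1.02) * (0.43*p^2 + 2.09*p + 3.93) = 0.0043*p^5 + 1.6463*p^4 + 6.0647*p^3 + 5.3044*p^2 - 19.2666*p - 4.0086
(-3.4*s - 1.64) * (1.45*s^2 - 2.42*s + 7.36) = -4.93*s^3 + 5.85*s^2 - 21.0552*s - 12.0704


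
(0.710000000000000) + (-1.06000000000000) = -0.350000000000000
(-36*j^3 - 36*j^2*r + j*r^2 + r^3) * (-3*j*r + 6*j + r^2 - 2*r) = 108*j^4*r - 216*j^4 + 72*j^3*r^2 - 144*j^3*r - 39*j^2*r^3 + 78*j^2*r^2 - 2*j*r^4 + 4*j*r^3 + r^5 - 2*r^4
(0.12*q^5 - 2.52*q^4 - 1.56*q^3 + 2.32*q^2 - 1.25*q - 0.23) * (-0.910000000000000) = -0.1092*q^5 + 2.2932*q^4 + 1.4196*q^3 - 2.1112*q^2 + 1.1375*q + 0.2093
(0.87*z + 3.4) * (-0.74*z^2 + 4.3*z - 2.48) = -0.6438*z^3 + 1.225*z^2 + 12.4624*z - 8.432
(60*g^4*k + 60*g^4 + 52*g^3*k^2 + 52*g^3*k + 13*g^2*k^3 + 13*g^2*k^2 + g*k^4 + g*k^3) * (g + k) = 60*g^5*k + 60*g^5 + 112*g^4*k^2 + 112*g^4*k + 65*g^3*k^3 + 65*g^3*k^2 + 14*g^2*k^4 + 14*g^2*k^3 + g*k^5 + g*k^4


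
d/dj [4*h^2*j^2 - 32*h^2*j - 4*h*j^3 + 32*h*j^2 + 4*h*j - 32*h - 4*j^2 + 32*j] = 8*h^2*j - 32*h^2 - 12*h*j^2 + 64*h*j + 4*h - 8*j + 32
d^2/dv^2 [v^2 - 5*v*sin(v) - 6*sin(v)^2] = 5*v*sin(v) + 24*sin(v)^2 - 10*cos(v) - 10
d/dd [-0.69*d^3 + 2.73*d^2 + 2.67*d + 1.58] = -2.07*d^2 + 5.46*d + 2.67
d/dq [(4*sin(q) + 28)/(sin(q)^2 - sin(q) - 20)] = -4*(sin(q)^2 + 14*sin(q) + 13)*cos(q)/(sin(q) + cos(q)^2 + 19)^2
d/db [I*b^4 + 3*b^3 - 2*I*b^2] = b*(4*I*b^2 + 9*b - 4*I)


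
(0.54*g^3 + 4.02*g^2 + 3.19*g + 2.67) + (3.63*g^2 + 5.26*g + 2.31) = 0.54*g^3 + 7.65*g^2 + 8.45*g + 4.98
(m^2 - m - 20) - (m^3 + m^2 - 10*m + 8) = -m^3 + 9*m - 28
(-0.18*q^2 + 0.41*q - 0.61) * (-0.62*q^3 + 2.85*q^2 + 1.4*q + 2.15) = 0.1116*q^5 - 0.7672*q^4 + 1.2947*q^3 - 1.5515*q^2 + 0.0275*q - 1.3115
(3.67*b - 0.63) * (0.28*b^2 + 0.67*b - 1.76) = 1.0276*b^3 + 2.2825*b^2 - 6.8813*b + 1.1088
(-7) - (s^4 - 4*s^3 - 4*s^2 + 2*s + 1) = -s^4 + 4*s^3 + 4*s^2 - 2*s - 8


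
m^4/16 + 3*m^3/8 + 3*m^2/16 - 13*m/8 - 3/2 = (m/4 + 1/4)*(m/4 + 1)*(m - 2)*(m + 3)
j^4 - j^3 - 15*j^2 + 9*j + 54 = (j - 3)^2*(j + 2)*(j + 3)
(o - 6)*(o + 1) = o^2 - 5*o - 6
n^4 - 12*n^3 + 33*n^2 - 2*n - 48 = (n - 8)*(n - 3)*(n - 2)*(n + 1)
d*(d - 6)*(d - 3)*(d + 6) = d^4 - 3*d^3 - 36*d^2 + 108*d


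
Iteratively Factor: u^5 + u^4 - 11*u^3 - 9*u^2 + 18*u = (u - 1)*(u^4 + 2*u^3 - 9*u^2 - 18*u) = (u - 3)*(u - 1)*(u^3 + 5*u^2 + 6*u) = (u - 3)*(u - 1)*(u + 2)*(u^2 + 3*u) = (u - 3)*(u - 1)*(u + 2)*(u + 3)*(u)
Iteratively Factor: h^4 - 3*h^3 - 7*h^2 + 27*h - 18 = (h - 1)*(h^3 - 2*h^2 - 9*h + 18) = (h - 1)*(h + 3)*(h^2 - 5*h + 6) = (h - 2)*(h - 1)*(h + 3)*(h - 3)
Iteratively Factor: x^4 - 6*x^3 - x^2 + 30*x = (x - 5)*(x^3 - x^2 - 6*x) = (x - 5)*(x + 2)*(x^2 - 3*x) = x*(x - 5)*(x + 2)*(x - 3)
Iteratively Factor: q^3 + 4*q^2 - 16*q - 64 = (q + 4)*(q^2 - 16) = (q - 4)*(q + 4)*(q + 4)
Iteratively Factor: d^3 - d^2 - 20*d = (d)*(d^2 - d - 20) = d*(d - 5)*(d + 4)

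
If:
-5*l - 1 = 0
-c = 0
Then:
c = 0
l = -1/5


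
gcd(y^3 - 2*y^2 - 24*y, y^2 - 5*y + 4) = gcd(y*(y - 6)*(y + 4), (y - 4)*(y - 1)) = 1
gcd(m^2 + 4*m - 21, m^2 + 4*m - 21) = m^2 + 4*m - 21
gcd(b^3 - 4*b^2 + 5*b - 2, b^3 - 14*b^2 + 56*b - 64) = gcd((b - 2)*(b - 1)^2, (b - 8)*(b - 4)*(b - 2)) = b - 2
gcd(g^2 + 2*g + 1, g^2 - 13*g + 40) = 1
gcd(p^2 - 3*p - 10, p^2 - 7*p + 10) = p - 5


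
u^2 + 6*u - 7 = (u - 1)*(u + 7)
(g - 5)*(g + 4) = g^2 - g - 20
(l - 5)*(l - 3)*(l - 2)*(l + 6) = l^4 - 4*l^3 - 29*l^2 + 156*l - 180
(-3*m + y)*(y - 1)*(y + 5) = -3*m*y^2 - 12*m*y + 15*m + y^3 + 4*y^2 - 5*y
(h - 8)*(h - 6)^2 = h^3 - 20*h^2 + 132*h - 288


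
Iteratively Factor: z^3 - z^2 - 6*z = (z - 3)*(z^2 + 2*z) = z*(z - 3)*(z + 2)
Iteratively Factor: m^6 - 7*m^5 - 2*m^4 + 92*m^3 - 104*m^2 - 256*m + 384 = (m + 3)*(m^5 - 10*m^4 + 28*m^3 + 8*m^2 - 128*m + 128) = (m - 2)*(m + 3)*(m^4 - 8*m^3 + 12*m^2 + 32*m - 64) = (m - 2)*(m + 2)*(m + 3)*(m^3 - 10*m^2 + 32*m - 32) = (m - 4)*(m - 2)*(m + 2)*(m + 3)*(m^2 - 6*m + 8) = (m - 4)*(m - 2)^2*(m + 2)*(m + 3)*(m - 4)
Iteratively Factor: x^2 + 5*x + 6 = (x + 2)*(x + 3)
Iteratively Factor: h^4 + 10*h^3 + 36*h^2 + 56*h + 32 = (h + 4)*(h^3 + 6*h^2 + 12*h + 8) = (h + 2)*(h + 4)*(h^2 + 4*h + 4) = (h + 2)^2*(h + 4)*(h + 2)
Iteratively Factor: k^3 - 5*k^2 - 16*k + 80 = (k + 4)*(k^2 - 9*k + 20) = (k - 4)*(k + 4)*(k - 5)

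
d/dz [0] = 0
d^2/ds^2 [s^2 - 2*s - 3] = 2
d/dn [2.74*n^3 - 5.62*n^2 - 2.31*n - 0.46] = 8.22*n^2 - 11.24*n - 2.31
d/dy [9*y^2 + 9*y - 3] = 18*y + 9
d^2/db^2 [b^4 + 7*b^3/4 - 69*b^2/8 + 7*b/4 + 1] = 12*b^2 + 21*b/2 - 69/4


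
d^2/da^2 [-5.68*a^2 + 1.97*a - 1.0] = -11.3600000000000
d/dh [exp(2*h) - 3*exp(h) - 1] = (2*exp(h) - 3)*exp(h)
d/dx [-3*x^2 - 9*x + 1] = -6*x - 9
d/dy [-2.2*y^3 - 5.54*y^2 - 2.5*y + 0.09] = -6.6*y^2 - 11.08*y - 2.5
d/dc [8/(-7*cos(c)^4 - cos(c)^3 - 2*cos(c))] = 8*(-28*cos(c)^3 - 3*cos(c)^2 - 2)*sin(c)/((7*cos(c)^3 + cos(c)^2 + 2)^2*cos(c)^2)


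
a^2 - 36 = (a - 6)*(a + 6)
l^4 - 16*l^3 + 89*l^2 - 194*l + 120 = (l - 6)*(l - 5)*(l - 4)*(l - 1)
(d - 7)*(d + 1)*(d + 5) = d^3 - d^2 - 37*d - 35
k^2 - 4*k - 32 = (k - 8)*(k + 4)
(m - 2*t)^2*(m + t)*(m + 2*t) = m^4 - m^3*t - 6*m^2*t^2 + 4*m*t^3 + 8*t^4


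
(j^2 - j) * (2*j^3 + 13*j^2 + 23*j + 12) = 2*j^5 + 11*j^4 + 10*j^3 - 11*j^2 - 12*j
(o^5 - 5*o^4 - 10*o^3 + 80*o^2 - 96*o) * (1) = o^5 - 5*o^4 - 10*o^3 + 80*o^2 - 96*o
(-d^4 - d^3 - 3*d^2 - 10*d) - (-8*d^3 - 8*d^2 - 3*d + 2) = -d^4 + 7*d^3 + 5*d^2 - 7*d - 2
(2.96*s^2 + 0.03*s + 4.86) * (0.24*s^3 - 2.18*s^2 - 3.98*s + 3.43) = 0.7104*s^5 - 6.4456*s^4 - 10.6798*s^3 - 0.561400000000001*s^2 - 19.2399*s + 16.6698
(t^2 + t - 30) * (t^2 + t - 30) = t^4 + 2*t^3 - 59*t^2 - 60*t + 900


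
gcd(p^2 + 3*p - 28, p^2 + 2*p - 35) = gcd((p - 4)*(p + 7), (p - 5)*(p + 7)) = p + 7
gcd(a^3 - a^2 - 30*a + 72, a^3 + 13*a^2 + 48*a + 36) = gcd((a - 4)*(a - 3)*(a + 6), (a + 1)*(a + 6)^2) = a + 6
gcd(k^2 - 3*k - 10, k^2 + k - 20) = 1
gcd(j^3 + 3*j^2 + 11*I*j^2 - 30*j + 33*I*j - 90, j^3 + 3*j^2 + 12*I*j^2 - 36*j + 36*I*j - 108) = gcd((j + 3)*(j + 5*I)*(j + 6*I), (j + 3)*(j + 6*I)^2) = j^2 + j*(3 + 6*I) + 18*I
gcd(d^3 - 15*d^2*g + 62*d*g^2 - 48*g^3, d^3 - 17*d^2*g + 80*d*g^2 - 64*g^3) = d^2 - 9*d*g + 8*g^2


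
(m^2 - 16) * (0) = 0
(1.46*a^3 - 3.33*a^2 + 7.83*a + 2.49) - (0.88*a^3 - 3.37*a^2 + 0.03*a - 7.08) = 0.58*a^3 + 0.04*a^2 + 7.8*a + 9.57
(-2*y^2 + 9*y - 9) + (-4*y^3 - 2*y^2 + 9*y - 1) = -4*y^3 - 4*y^2 + 18*y - 10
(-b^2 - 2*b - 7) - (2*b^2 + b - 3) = -3*b^2 - 3*b - 4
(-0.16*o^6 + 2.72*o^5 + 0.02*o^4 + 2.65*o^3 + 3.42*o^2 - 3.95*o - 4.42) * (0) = 0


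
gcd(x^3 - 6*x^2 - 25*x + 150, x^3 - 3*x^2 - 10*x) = x - 5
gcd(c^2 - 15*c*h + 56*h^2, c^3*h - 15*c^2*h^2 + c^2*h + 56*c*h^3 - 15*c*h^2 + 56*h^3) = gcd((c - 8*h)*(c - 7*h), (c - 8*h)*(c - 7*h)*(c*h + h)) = c^2 - 15*c*h + 56*h^2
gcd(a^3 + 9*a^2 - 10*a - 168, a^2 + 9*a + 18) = a + 6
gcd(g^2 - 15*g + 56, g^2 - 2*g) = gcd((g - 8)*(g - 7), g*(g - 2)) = 1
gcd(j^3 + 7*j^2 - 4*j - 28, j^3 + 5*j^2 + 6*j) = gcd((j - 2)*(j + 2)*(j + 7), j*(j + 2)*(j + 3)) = j + 2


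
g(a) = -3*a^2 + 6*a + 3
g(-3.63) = -58.31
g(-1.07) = -6.85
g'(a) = 6 - 6*a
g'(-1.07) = 12.42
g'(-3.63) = 27.78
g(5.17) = -46.17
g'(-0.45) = 8.70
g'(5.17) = -25.02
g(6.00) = -69.00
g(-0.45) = -0.31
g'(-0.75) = 10.50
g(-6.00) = -141.00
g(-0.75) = -3.19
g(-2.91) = -39.86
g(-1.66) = -15.23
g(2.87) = -4.49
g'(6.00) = -30.00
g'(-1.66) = 15.96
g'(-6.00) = 42.00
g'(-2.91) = 23.46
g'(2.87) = -11.22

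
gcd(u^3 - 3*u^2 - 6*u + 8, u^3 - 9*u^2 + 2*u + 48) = u + 2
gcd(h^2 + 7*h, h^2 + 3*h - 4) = 1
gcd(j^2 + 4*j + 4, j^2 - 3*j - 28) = 1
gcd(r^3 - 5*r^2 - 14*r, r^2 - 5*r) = r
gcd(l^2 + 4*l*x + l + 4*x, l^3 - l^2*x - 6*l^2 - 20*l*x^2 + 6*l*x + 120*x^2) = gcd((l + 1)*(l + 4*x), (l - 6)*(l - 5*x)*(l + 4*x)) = l + 4*x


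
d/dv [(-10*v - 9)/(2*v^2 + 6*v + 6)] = (10*v^2 + 18*v - 3)/(2*(v^4 + 6*v^3 + 15*v^2 + 18*v + 9))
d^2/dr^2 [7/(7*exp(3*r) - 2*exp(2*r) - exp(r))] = 7*((-63*exp(2*r) + 8*exp(r) + 1)*(-7*exp(2*r) + 2*exp(r) + 1) - 2*(-21*exp(2*r) + 4*exp(r) + 1)^2)*exp(-r)/(-7*exp(2*r) + 2*exp(r) + 1)^3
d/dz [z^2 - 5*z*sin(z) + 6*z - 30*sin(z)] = -5*z*cos(z) + 2*z - 5*sin(z) - 30*cos(z) + 6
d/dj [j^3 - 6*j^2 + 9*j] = 3*j^2 - 12*j + 9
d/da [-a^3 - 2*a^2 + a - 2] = -3*a^2 - 4*a + 1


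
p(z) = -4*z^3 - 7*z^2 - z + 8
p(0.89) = -1.25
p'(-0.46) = 2.90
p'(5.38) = -423.65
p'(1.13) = -32.14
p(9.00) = -3484.00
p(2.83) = -141.55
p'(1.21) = -35.51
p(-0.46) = 7.37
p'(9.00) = -1099.00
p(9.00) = -3484.00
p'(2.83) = -136.73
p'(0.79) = -19.55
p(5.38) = -822.87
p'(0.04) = -1.58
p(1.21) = -10.54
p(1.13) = -7.84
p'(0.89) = -22.97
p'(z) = -12*z^2 - 14*z - 1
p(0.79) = 0.87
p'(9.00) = -1099.00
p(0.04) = 7.95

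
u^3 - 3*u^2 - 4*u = u*(u - 4)*(u + 1)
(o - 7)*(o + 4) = o^2 - 3*o - 28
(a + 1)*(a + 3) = a^2 + 4*a + 3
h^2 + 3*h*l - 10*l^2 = (h - 2*l)*(h + 5*l)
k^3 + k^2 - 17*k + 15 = (k - 3)*(k - 1)*(k + 5)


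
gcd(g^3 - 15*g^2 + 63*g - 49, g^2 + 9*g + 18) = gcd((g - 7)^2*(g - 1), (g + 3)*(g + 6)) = 1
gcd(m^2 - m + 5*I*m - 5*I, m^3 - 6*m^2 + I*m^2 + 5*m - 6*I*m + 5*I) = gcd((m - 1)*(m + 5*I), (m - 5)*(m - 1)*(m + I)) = m - 1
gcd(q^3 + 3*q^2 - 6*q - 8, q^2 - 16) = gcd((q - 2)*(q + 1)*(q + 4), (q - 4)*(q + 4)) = q + 4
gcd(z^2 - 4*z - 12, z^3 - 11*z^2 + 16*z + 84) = z^2 - 4*z - 12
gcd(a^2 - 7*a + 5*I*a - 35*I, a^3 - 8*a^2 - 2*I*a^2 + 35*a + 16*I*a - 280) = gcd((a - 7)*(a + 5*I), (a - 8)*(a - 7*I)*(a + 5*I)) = a + 5*I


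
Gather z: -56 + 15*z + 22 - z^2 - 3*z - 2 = -z^2 + 12*z - 36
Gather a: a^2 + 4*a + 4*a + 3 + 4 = a^2 + 8*a + 7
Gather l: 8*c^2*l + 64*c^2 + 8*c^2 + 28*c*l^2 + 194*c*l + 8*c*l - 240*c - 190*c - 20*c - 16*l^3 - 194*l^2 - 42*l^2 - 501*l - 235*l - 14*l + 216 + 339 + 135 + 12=72*c^2 - 450*c - 16*l^3 + l^2*(28*c - 236) + l*(8*c^2 + 202*c - 750) + 702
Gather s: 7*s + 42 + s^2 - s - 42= s^2 + 6*s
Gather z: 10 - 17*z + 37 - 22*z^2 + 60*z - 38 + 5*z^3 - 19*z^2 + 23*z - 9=5*z^3 - 41*z^2 + 66*z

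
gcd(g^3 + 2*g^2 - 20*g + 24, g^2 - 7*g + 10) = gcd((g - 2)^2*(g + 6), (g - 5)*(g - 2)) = g - 2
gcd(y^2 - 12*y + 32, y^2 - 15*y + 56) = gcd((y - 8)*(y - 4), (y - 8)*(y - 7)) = y - 8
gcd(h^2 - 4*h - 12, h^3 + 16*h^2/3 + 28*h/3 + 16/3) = h + 2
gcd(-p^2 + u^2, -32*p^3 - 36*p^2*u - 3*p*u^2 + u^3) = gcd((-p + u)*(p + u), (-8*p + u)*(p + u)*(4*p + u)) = p + u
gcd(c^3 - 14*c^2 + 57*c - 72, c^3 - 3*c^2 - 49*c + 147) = c - 3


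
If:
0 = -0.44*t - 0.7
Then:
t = -1.59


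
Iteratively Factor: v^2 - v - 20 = (v - 5)*(v + 4)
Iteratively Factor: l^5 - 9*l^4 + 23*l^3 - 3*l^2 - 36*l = (l + 1)*(l^4 - 10*l^3 + 33*l^2 - 36*l) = l*(l + 1)*(l^3 - 10*l^2 + 33*l - 36) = l*(l - 4)*(l + 1)*(l^2 - 6*l + 9) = l*(l - 4)*(l - 3)*(l + 1)*(l - 3)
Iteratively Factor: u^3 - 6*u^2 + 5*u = (u)*(u^2 - 6*u + 5) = u*(u - 1)*(u - 5)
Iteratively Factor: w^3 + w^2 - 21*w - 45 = (w + 3)*(w^2 - 2*w - 15) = (w - 5)*(w + 3)*(w + 3)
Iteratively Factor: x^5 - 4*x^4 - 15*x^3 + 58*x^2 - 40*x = (x - 1)*(x^4 - 3*x^3 - 18*x^2 + 40*x) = (x - 1)*(x + 4)*(x^3 - 7*x^2 + 10*x) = (x - 5)*(x - 1)*(x + 4)*(x^2 - 2*x) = (x - 5)*(x - 2)*(x - 1)*(x + 4)*(x)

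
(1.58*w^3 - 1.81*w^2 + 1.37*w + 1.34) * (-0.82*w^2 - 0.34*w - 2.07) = -1.2956*w^5 + 0.947*w^4 - 3.7786*w^3 + 2.1821*w^2 - 3.2915*w - 2.7738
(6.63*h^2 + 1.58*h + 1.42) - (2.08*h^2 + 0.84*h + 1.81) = 4.55*h^2 + 0.74*h - 0.39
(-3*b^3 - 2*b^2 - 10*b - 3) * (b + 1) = -3*b^4 - 5*b^3 - 12*b^2 - 13*b - 3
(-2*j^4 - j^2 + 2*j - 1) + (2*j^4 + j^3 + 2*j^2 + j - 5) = j^3 + j^2 + 3*j - 6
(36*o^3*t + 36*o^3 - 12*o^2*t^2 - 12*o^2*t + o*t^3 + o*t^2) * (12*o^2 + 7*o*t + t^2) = 432*o^5*t + 432*o^5 + 108*o^4*t^2 + 108*o^4*t - 36*o^3*t^3 - 36*o^3*t^2 - 5*o^2*t^4 - 5*o^2*t^3 + o*t^5 + o*t^4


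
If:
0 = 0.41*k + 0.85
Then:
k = -2.07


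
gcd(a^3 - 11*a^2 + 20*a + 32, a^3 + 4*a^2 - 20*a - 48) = a - 4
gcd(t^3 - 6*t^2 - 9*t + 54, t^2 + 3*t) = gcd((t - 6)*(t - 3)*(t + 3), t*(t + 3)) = t + 3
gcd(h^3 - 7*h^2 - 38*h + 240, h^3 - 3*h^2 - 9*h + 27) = 1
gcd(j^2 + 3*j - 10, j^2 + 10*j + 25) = j + 5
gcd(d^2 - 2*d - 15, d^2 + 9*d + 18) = d + 3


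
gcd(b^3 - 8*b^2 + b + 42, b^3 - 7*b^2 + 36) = b^2 - b - 6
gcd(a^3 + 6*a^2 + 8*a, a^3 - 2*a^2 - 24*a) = a^2 + 4*a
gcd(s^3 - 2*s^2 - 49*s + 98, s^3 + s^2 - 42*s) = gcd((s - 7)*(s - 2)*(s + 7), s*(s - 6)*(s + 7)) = s + 7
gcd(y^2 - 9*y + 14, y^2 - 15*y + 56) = y - 7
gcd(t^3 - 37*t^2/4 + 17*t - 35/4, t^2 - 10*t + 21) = t - 7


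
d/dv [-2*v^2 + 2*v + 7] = 2 - 4*v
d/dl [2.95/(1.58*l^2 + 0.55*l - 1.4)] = (-9.322*l - 1.6225)/(1.58*l^2 + 0.55*l - 1.4)^2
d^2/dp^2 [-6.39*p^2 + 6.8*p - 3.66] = -12.7800000000000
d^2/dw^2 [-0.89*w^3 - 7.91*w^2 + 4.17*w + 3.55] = -5.34*w - 15.82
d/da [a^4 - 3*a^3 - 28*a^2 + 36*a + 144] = 4*a^3 - 9*a^2 - 56*a + 36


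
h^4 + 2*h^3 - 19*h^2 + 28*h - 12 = (h - 2)*(h - 1)^2*(h + 6)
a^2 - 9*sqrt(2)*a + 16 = (a - 8*sqrt(2))*(a - sqrt(2))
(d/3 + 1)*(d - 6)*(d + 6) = d^3/3 + d^2 - 12*d - 36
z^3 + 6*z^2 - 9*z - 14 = (z - 2)*(z + 1)*(z + 7)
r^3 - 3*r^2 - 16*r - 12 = (r - 6)*(r + 1)*(r + 2)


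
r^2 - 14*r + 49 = (r - 7)^2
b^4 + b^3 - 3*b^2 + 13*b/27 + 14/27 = (b - 1)*(b - 2/3)*(b + 1/3)*(b + 7/3)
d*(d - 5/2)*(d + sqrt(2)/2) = d^3 - 5*d^2/2 + sqrt(2)*d^2/2 - 5*sqrt(2)*d/4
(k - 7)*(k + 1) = k^2 - 6*k - 7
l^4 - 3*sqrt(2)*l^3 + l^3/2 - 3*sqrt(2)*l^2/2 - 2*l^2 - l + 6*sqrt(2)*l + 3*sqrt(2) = (l + 1/2)*(l - 3*sqrt(2))*(l - sqrt(2))*(l + sqrt(2))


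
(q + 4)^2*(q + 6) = q^3 + 14*q^2 + 64*q + 96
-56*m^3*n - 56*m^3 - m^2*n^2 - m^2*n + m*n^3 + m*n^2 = (-8*m + n)*(7*m + n)*(m*n + m)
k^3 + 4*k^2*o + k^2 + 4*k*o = k*(k + 1)*(k + 4*o)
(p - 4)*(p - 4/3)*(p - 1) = p^3 - 19*p^2/3 + 32*p/3 - 16/3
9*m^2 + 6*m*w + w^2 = (3*m + w)^2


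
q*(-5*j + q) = -5*j*q + q^2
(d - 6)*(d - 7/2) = d^2 - 19*d/2 + 21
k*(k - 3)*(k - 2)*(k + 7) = k^4 + 2*k^3 - 29*k^2 + 42*k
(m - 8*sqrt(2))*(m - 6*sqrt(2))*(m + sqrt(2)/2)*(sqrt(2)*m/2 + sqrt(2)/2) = sqrt(2)*m^4/2 - 27*m^3/2 + sqrt(2)*m^3/2 - 27*m^2/2 + 41*sqrt(2)*m^2 + 48*m + 41*sqrt(2)*m + 48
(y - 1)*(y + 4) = y^2 + 3*y - 4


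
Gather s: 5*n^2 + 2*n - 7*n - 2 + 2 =5*n^2 - 5*n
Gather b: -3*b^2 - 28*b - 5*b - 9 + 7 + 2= -3*b^2 - 33*b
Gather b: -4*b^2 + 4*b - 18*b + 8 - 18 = -4*b^2 - 14*b - 10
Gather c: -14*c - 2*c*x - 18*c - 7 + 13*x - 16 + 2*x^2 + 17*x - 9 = c*(-2*x - 32) + 2*x^2 + 30*x - 32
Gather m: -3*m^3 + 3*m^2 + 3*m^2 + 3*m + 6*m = -3*m^3 + 6*m^2 + 9*m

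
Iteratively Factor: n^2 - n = (n - 1)*(n)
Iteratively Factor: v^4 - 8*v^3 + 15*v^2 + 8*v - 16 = (v - 1)*(v^3 - 7*v^2 + 8*v + 16) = (v - 1)*(v + 1)*(v^2 - 8*v + 16) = (v - 4)*(v - 1)*(v + 1)*(v - 4)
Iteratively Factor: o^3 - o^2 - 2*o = (o - 2)*(o^2 + o) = (o - 2)*(o + 1)*(o)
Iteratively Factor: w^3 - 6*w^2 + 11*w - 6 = (w - 1)*(w^2 - 5*w + 6) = (w - 3)*(w - 1)*(w - 2)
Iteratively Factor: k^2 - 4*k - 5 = (k + 1)*(k - 5)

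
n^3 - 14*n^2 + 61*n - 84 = (n - 7)*(n - 4)*(n - 3)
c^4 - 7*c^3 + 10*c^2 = c^2*(c - 5)*(c - 2)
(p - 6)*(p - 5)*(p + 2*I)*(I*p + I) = I*p^4 - 2*p^3 - 10*I*p^3 + 20*p^2 + 19*I*p^2 - 38*p + 30*I*p - 60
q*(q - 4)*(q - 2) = q^3 - 6*q^2 + 8*q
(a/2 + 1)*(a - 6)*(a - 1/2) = a^3/2 - 9*a^2/4 - 5*a + 3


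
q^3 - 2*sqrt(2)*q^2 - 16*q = q*(q - 4*sqrt(2))*(q + 2*sqrt(2))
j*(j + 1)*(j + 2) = j^3 + 3*j^2 + 2*j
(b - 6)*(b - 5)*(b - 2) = b^3 - 13*b^2 + 52*b - 60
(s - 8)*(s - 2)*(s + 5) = s^3 - 5*s^2 - 34*s + 80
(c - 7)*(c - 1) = c^2 - 8*c + 7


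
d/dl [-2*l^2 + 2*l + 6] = 2 - 4*l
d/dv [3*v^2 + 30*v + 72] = 6*v + 30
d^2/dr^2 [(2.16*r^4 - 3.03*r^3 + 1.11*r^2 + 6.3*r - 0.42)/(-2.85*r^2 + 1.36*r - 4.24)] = (-35.0892*r^6 + 50.23296*r^5 - 180.579456*r^4 + 26.3181*r^3 - 469.864404*r^2 + 773.840448*r - 121.163808)/(23.149125*r^6 - 33.1398*r^5 + 119.13228*r^4 - 101.120896*r^3 + 177.235392*r^2 - 73.348608*r + 76.225024)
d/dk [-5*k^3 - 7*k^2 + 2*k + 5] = -15*k^2 - 14*k + 2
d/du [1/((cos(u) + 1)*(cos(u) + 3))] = 2*(cos(u) + 2)*sin(u)/((cos(u) + 1)^2*(cos(u) + 3)^2)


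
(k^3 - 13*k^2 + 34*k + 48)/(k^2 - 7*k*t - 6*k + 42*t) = (-k^2 + 7*k + 8)/(-k + 7*t)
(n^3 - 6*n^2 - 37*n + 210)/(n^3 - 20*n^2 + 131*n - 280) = (n + 6)/(n - 8)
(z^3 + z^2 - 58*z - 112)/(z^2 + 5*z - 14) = (z^2 - 6*z - 16)/(z - 2)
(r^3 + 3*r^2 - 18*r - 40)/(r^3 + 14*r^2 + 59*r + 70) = (r - 4)/(r + 7)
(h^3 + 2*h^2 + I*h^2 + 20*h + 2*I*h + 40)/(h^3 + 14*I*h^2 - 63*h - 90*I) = (h^2 + h*(2 - 4*I) - 8*I)/(h^2 + 9*I*h - 18)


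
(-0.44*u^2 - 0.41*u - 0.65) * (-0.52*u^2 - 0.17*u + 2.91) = 0.2288*u^4 + 0.288*u^3 - 0.8727*u^2 - 1.0826*u - 1.8915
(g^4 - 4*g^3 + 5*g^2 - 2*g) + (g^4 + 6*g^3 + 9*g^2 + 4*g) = 2*g^4 + 2*g^3 + 14*g^2 + 2*g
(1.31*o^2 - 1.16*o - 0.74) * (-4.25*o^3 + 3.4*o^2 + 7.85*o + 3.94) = -5.5675*o^5 + 9.384*o^4 + 9.4845*o^3 - 6.4606*o^2 - 10.3794*o - 2.9156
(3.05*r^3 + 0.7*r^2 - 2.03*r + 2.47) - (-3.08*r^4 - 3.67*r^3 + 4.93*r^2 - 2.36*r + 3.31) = 3.08*r^4 + 6.72*r^3 - 4.23*r^2 + 0.33*r - 0.84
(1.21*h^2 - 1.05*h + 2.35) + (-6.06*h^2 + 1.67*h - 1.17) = -4.85*h^2 + 0.62*h + 1.18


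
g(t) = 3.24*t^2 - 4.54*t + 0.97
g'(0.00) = -4.54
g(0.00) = 0.97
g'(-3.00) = -23.98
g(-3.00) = 43.75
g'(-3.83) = -29.36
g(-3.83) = 65.89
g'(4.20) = 22.68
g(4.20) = 39.06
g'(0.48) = -1.43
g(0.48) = -0.46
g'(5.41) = 30.52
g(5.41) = 71.24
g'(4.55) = 24.94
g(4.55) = 47.39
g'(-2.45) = -20.42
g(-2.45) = 31.54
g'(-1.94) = -17.11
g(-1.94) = 21.97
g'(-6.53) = -46.85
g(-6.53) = 168.77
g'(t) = 6.48*t - 4.54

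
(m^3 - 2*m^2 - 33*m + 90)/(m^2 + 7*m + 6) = (m^2 - 8*m + 15)/(m + 1)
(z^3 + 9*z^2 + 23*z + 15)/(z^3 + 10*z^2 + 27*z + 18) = (z + 5)/(z + 6)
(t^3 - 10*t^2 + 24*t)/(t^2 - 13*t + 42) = t*(t - 4)/(t - 7)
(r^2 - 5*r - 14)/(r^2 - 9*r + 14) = (r + 2)/(r - 2)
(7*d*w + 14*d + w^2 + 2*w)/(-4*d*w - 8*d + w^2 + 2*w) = (7*d + w)/(-4*d + w)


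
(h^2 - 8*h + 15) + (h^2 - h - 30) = 2*h^2 - 9*h - 15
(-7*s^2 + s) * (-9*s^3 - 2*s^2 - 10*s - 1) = 63*s^5 + 5*s^4 + 68*s^3 - 3*s^2 - s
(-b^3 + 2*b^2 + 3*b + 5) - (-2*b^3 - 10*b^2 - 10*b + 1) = b^3 + 12*b^2 + 13*b + 4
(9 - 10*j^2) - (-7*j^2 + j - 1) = -3*j^2 - j + 10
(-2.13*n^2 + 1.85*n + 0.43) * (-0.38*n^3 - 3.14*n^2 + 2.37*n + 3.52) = 0.8094*n^5 + 5.9852*n^4 - 11.0205*n^3 - 4.4633*n^2 + 7.5311*n + 1.5136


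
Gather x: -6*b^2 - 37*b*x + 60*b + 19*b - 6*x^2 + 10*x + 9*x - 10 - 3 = -6*b^2 + 79*b - 6*x^2 + x*(19 - 37*b) - 13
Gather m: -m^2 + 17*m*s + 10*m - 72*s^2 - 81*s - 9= -m^2 + m*(17*s + 10) - 72*s^2 - 81*s - 9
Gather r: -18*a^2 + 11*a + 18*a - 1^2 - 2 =-18*a^2 + 29*a - 3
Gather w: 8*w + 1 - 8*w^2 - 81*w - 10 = -8*w^2 - 73*w - 9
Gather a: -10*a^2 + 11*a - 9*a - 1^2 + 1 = -10*a^2 + 2*a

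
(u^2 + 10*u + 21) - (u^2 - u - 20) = 11*u + 41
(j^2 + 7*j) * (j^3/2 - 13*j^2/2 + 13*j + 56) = j^5/2 - 3*j^4 - 65*j^3/2 + 147*j^2 + 392*j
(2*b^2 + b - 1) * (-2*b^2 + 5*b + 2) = -4*b^4 + 8*b^3 + 11*b^2 - 3*b - 2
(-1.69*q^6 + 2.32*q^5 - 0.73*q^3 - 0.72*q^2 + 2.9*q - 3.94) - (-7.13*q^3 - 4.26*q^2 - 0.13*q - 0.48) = -1.69*q^6 + 2.32*q^5 + 6.4*q^3 + 3.54*q^2 + 3.03*q - 3.46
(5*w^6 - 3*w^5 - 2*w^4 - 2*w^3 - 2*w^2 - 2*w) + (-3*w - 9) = 5*w^6 - 3*w^5 - 2*w^4 - 2*w^3 - 2*w^2 - 5*w - 9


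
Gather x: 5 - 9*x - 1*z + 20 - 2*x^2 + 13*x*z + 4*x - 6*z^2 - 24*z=-2*x^2 + x*(13*z - 5) - 6*z^2 - 25*z + 25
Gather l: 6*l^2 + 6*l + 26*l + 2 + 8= 6*l^2 + 32*l + 10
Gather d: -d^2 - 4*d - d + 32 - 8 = -d^2 - 5*d + 24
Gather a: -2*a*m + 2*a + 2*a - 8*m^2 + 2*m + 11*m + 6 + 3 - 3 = a*(4 - 2*m) - 8*m^2 + 13*m + 6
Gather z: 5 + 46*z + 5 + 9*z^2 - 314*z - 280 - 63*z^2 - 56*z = -54*z^2 - 324*z - 270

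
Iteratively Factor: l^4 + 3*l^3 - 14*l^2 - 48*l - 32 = (l + 4)*(l^3 - l^2 - 10*l - 8) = (l - 4)*(l + 4)*(l^2 + 3*l + 2) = (l - 4)*(l + 2)*(l + 4)*(l + 1)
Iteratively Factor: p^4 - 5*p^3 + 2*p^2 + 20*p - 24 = (p - 3)*(p^3 - 2*p^2 - 4*p + 8) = (p - 3)*(p - 2)*(p^2 - 4) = (p - 3)*(p - 2)^2*(p + 2)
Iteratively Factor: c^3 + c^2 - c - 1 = (c + 1)*(c^2 - 1) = (c - 1)*(c + 1)*(c + 1)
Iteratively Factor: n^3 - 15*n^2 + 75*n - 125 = (n - 5)*(n^2 - 10*n + 25) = (n - 5)^2*(n - 5)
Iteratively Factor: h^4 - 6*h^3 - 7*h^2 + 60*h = (h)*(h^3 - 6*h^2 - 7*h + 60) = h*(h - 5)*(h^2 - h - 12) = h*(h - 5)*(h - 4)*(h + 3)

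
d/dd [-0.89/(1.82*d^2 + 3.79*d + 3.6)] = (3.2396*d + 3.3731)/(1.82*d^2 + 3.79*d + 3.6)^2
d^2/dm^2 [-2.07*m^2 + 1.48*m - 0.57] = -4.14000000000000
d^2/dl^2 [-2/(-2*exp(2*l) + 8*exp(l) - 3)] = 16*((1 - exp(l))*(2*exp(2*l) - 8*exp(l) + 3) + 4*(exp(l) - 2)^2*exp(l))*exp(l)/(2*exp(2*l) - 8*exp(l) + 3)^3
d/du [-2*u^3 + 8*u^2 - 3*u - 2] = -6*u^2 + 16*u - 3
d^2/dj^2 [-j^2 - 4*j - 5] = -2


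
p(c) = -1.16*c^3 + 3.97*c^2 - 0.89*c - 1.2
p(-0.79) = 2.55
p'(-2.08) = -32.46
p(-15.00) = 4820.40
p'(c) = -3.48*c^2 + 7.94*c - 0.89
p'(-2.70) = -47.70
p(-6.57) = 504.98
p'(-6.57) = -203.27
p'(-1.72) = -24.84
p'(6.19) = -85.08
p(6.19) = -129.72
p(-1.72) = 17.98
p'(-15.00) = -902.99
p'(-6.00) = -173.81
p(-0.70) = 1.77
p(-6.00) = 397.62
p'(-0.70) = -8.15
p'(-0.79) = -9.33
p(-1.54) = 13.82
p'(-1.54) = -21.37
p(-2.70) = 52.98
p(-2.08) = 28.27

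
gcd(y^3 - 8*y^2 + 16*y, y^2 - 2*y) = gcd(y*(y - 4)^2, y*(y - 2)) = y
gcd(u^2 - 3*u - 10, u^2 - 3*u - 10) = u^2 - 3*u - 10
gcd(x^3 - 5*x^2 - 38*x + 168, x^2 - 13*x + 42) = x - 7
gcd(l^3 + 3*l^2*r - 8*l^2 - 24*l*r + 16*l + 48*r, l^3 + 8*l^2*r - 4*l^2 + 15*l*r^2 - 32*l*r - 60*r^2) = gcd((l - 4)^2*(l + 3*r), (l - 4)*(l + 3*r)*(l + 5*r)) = l^2 + 3*l*r - 4*l - 12*r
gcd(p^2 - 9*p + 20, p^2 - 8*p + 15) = p - 5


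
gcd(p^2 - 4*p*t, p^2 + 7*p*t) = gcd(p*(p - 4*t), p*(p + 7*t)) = p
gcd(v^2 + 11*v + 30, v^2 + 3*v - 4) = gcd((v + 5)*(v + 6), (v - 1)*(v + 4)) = 1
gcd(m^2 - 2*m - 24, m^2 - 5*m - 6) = m - 6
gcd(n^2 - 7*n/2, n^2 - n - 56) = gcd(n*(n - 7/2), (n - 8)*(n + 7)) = 1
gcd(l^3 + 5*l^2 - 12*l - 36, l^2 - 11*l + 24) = l - 3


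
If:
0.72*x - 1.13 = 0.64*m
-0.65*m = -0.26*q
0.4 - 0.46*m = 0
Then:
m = 0.87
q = 2.17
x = 2.34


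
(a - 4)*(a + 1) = a^2 - 3*a - 4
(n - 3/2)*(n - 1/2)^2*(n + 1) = n^4 - 3*n^3/2 - 3*n^2/4 + 11*n/8 - 3/8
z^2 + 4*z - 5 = (z - 1)*(z + 5)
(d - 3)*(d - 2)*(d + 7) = d^3 + 2*d^2 - 29*d + 42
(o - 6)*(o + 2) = o^2 - 4*o - 12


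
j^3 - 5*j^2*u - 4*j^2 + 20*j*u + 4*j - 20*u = (j - 2)^2*(j - 5*u)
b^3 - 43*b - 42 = (b - 7)*(b + 1)*(b + 6)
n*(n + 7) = n^2 + 7*n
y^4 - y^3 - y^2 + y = y*(y - 1)^2*(y + 1)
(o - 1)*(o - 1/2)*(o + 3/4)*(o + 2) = o^4 + 5*o^3/4 - 17*o^2/8 - 7*o/8 + 3/4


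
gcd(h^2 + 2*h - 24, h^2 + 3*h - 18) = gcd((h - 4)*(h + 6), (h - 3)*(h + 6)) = h + 6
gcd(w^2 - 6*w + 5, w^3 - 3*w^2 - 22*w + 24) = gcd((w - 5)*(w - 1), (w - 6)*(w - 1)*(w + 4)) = w - 1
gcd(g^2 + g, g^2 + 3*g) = g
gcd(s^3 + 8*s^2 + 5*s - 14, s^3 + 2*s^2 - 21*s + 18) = s - 1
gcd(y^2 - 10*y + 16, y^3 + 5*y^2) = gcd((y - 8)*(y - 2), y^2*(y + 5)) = 1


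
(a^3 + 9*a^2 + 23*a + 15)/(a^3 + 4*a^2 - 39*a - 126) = (a^2 + 6*a + 5)/(a^2 + a - 42)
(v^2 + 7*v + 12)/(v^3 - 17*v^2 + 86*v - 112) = (v^2 + 7*v + 12)/(v^3 - 17*v^2 + 86*v - 112)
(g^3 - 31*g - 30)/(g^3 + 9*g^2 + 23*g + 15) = (g - 6)/(g + 3)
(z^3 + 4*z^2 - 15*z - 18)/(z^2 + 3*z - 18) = z + 1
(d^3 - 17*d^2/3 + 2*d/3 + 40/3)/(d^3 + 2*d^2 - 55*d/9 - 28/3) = 3*(d^2 - 7*d + 10)/(3*d^2 + 2*d - 21)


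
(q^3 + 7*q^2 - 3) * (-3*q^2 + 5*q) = -3*q^5 - 16*q^4 + 35*q^3 + 9*q^2 - 15*q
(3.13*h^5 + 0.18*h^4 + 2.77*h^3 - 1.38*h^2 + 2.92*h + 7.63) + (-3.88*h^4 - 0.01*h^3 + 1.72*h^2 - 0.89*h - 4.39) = 3.13*h^5 - 3.7*h^4 + 2.76*h^3 + 0.34*h^2 + 2.03*h + 3.24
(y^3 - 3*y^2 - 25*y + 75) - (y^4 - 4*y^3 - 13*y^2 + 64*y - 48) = -y^4 + 5*y^3 + 10*y^2 - 89*y + 123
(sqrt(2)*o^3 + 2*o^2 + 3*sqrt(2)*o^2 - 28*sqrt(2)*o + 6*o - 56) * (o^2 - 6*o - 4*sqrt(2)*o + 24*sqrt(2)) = sqrt(2)*o^5 - 6*o^4 - 3*sqrt(2)*o^4 - 54*sqrt(2)*o^3 + 18*o^3 + 192*sqrt(2)*o^2 + 276*o^2 - 1008*o + 368*sqrt(2)*o - 1344*sqrt(2)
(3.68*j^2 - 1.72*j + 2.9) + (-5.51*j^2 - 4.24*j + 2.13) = -1.83*j^2 - 5.96*j + 5.03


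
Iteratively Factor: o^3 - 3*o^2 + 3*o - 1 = (o - 1)*(o^2 - 2*o + 1) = (o - 1)^2*(o - 1)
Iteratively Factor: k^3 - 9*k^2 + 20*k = (k - 5)*(k^2 - 4*k) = k*(k - 5)*(k - 4)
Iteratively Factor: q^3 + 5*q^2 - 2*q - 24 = (q + 4)*(q^2 + q - 6) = (q - 2)*(q + 4)*(q + 3)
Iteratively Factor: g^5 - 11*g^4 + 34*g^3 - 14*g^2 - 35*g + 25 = (g - 5)*(g^4 - 6*g^3 + 4*g^2 + 6*g - 5) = (g - 5)*(g - 1)*(g^3 - 5*g^2 - g + 5) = (g - 5)^2*(g - 1)*(g^2 - 1) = (g - 5)^2*(g - 1)^2*(g + 1)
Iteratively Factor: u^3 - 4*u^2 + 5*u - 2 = (u - 1)*(u^2 - 3*u + 2) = (u - 2)*(u - 1)*(u - 1)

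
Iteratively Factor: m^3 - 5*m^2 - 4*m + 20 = (m - 2)*(m^2 - 3*m - 10) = (m - 2)*(m + 2)*(m - 5)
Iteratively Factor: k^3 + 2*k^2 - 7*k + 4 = (k - 1)*(k^2 + 3*k - 4) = (k - 1)*(k + 4)*(k - 1)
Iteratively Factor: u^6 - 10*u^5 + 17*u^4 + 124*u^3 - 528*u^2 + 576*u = (u - 4)*(u^5 - 6*u^4 - 7*u^3 + 96*u^2 - 144*u) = (u - 4)^2*(u^4 - 2*u^3 - 15*u^2 + 36*u) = u*(u - 4)^2*(u^3 - 2*u^2 - 15*u + 36) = u*(u - 4)^2*(u - 3)*(u^2 + u - 12) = u*(u - 4)^2*(u - 3)*(u + 4)*(u - 3)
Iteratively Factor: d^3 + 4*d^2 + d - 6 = (d + 2)*(d^2 + 2*d - 3) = (d - 1)*(d + 2)*(d + 3)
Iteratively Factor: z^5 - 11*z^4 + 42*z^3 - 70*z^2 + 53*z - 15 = (z - 3)*(z^4 - 8*z^3 + 18*z^2 - 16*z + 5) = (z - 3)*(z - 1)*(z^3 - 7*z^2 + 11*z - 5) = (z - 3)*(z - 1)^2*(z^2 - 6*z + 5) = (z - 5)*(z - 3)*(z - 1)^2*(z - 1)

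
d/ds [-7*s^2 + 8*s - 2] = 8 - 14*s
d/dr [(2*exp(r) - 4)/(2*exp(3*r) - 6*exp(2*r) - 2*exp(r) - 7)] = (-8*exp(3*r) + 36*exp(2*r) - 48*exp(r) - 22)*exp(r)/(4*exp(6*r) - 24*exp(5*r) + 28*exp(4*r) - 4*exp(3*r) + 88*exp(2*r) + 28*exp(r) + 49)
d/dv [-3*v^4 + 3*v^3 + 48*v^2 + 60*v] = -12*v^3 + 9*v^2 + 96*v + 60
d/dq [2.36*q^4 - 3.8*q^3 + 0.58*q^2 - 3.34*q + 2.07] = 9.44*q^3 - 11.4*q^2 + 1.16*q - 3.34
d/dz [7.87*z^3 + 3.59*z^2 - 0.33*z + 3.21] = 23.61*z^2 + 7.18*z - 0.33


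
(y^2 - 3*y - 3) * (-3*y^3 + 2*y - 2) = -3*y^5 + 9*y^4 + 11*y^3 - 8*y^2 + 6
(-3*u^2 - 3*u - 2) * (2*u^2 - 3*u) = -6*u^4 + 3*u^3 + 5*u^2 + 6*u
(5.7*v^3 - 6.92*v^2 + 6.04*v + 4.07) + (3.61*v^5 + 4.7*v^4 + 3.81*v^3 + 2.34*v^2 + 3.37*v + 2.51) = 3.61*v^5 + 4.7*v^4 + 9.51*v^3 - 4.58*v^2 + 9.41*v + 6.58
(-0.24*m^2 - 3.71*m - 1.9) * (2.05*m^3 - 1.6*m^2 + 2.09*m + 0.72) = -0.492*m^5 - 7.2215*m^4 + 1.5394*m^3 - 4.8867*m^2 - 6.6422*m - 1.368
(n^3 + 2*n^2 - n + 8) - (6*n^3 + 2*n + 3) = -5*n^3 + 2*n^2 - 3*n + 5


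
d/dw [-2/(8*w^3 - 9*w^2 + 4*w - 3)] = 4*(12*w^2 - 9*w + 2)/(8*w^3 - 9*w^2 + 4*w - 3)^2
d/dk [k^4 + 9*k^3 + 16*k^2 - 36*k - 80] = 4*k^3 + 27*k^2 + 32*k - 36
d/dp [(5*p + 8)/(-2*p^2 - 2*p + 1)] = (10*p^2 + 32*p + 21)/(4*p^4 + 8*p^3 - 4*p + 1)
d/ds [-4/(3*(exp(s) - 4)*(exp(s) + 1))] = (8*exp(s)/3 - 4)/(4*(exp(s) - 4)^2*cosh(s/2)^2)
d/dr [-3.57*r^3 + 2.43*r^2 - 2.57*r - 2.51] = -10.71*r^2 + 4.86*r - 2.57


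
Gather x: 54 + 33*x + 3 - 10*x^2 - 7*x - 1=-10*x^2 + 26*x + 56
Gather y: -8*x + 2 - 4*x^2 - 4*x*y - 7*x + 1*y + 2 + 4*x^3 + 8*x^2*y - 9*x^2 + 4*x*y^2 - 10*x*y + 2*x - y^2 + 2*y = 4*x^3 - 13*x^2 - 13*x + y^2*(4*x - 1) + y*(8*x^2 - 14*x + 3) + 4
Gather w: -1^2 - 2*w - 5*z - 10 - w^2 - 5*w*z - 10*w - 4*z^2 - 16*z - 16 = -w^2 + w*(-5*z - 12) - 4*z^2 - 21*z - 27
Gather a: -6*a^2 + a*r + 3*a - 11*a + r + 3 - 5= -6*a^2 + a*(r - 8) + r - 2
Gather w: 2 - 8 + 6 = 0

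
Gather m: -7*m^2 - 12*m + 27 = -7*m^2 - 12*m + 27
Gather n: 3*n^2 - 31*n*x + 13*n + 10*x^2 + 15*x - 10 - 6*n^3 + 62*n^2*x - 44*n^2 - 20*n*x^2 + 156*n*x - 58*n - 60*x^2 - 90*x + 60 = -6*n^3 + n^2*(62*x - 41) + n*(-20*x^2 + 125*x - 45) - 50*x^2 - 75*x + 50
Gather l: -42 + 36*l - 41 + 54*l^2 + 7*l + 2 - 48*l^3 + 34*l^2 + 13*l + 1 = -48*l^3 + 88*l^2 + 56*l - 80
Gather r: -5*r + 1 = 1 - 5*r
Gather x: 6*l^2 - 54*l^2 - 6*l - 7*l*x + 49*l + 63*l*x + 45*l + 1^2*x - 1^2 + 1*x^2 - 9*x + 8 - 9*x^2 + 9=-48*l^2 + 88*l - 8*x^2 + x*(56*l - 8) + 16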